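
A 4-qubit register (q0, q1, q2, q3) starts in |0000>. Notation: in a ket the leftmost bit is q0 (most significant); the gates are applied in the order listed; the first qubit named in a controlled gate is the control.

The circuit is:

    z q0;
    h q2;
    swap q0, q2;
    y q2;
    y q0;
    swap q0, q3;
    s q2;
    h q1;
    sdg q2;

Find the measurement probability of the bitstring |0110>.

The probability of measuring |0110> is 1/4.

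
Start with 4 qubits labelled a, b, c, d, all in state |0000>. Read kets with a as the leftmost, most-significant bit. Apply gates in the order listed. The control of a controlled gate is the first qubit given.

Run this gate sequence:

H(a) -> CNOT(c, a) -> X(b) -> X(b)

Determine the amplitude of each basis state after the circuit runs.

The final amplitudes are sqrt(2)/2 on |0000>, sqrt(2)/2 on |1000>, and 0 on every other basis state. Key observation: the block from step 3 through step 4 cancels to the identity and can be dropped.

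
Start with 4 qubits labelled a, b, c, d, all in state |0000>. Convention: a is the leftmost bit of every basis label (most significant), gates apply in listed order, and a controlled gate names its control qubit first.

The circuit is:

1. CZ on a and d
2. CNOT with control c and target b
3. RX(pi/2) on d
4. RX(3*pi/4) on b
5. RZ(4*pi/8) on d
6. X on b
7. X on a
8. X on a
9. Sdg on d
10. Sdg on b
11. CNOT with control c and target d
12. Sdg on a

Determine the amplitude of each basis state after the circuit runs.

After the circuit, the state carries amplitude -sqrt(2*sqrt(2) + 4)*exp(I*pi/4)/4 on |0000>, sqrt(2*sqrt(2) + 4)*exp(3*I*pi/4)/4 on |0001>, -sqrt(4 - 2*sqrt(2))*exp(I*pi/4)/4 on |0100>, sqrt(4 - 2*sqrt(2))*exp(3*I*pi/4)/4 on |0101>, and 0 on every other basis state. Key observation: the block from step 7 through step 8 cancels to the identity and can be dropped.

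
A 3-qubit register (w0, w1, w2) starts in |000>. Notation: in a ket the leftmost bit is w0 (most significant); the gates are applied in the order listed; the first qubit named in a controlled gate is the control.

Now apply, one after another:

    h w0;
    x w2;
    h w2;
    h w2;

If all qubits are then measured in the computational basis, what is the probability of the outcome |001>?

Outcome |001> occurs with probability 1/2. Key observation: the block from step 3 through step 4 cancels to the identity and can be dropped.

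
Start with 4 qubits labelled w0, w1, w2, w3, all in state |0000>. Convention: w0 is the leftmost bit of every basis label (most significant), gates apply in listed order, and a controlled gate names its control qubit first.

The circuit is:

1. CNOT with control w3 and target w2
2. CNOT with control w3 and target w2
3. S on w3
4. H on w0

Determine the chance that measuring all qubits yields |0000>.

The probability of measuring |0000> is 1/2. Key observation: steps 1-2 multiply out to the identity, so the circuit reduces to the remaining gates.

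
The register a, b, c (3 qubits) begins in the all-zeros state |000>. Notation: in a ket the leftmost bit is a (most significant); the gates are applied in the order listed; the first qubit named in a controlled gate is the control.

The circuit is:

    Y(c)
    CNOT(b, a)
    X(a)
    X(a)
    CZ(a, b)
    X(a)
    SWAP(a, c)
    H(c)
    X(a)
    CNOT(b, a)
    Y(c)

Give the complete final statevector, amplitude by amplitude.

The final amplitudes are -sqrt(2)/2 on |000>, -sqrt(2)/2 on |001>, and 0 on every other basis state.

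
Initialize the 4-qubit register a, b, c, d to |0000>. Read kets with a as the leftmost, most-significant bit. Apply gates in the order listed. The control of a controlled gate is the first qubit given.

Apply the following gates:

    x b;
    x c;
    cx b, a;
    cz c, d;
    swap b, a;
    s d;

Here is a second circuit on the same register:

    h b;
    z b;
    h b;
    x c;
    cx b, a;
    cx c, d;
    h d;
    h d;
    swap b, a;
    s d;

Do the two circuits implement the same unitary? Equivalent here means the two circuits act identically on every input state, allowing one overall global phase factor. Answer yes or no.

No, they are not equivalent — no single phase factor reconciles the two unitaries.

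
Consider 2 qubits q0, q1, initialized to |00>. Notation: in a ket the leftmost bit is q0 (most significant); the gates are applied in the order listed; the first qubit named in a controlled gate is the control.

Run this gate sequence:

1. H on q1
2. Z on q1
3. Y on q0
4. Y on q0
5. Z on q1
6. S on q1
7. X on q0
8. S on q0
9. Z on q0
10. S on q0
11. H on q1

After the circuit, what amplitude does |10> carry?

The final state's coefficient on |10> equals 1/2 + I/2.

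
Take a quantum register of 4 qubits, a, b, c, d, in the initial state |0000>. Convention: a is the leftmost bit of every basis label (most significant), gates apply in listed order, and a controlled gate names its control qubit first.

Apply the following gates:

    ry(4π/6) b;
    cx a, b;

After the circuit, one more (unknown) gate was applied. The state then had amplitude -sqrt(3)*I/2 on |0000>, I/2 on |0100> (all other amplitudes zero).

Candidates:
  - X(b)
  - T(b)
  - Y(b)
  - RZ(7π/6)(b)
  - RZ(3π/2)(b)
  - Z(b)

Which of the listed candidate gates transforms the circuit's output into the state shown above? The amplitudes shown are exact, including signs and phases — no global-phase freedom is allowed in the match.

It was Y(b) that produced the state shown.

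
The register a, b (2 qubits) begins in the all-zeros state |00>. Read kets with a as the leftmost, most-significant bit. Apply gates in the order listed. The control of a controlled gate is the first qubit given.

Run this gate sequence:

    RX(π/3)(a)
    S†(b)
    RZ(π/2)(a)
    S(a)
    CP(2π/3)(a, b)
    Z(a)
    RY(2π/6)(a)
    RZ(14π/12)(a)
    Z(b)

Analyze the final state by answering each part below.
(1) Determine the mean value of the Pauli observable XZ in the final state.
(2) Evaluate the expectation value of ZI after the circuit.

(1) The observable XZ averages to -sqrt(3)/4 - 3/8.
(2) The expectation value of ZI is 1/4.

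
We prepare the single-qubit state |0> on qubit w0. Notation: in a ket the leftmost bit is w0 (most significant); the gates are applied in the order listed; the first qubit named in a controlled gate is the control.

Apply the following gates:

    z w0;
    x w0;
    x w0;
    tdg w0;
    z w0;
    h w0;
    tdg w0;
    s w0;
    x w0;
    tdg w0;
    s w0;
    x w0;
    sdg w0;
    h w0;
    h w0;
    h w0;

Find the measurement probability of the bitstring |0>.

Outcome |0> occurs with probability 1/2.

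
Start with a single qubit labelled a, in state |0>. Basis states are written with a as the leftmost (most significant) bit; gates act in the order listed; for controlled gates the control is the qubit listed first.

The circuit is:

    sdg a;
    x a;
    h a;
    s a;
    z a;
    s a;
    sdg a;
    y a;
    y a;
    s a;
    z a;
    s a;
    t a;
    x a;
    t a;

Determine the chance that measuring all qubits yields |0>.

The probability of measuring |0> is 1/2.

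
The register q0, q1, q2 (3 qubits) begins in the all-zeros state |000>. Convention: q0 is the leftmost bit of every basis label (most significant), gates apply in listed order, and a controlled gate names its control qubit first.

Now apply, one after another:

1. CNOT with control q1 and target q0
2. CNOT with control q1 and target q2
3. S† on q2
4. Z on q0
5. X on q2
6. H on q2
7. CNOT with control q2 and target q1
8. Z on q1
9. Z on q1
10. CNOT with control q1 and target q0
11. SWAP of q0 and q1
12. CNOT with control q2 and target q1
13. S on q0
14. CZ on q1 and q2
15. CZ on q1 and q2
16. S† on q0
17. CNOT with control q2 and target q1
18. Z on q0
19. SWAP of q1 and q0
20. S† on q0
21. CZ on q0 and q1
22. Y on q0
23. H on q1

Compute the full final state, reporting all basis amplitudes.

The resulting statevector has amplitude 0 on |000>, 1/2 on |001>, 0 on |010>, -1/2 on |011>, I/2 on |100>, 0 on |101>, I/2 on |110>, 0 on |111>. Key observation: gates 12-17 undo each other exactly, leaving only the rest of the circuit to track.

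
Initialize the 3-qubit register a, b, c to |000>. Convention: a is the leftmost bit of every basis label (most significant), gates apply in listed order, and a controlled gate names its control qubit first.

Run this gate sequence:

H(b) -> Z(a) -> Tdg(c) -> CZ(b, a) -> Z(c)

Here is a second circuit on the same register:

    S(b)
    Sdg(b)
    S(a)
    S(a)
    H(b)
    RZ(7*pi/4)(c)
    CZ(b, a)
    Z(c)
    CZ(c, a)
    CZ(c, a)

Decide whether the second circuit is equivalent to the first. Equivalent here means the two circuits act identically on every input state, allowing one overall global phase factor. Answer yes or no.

Yes, they are equivalent — the unitaries differ by at most a global phase.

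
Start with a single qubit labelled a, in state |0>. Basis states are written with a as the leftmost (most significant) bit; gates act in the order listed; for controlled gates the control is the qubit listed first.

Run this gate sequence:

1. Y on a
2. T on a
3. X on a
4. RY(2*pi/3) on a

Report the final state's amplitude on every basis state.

After the circuit, the state carries amplitude exp(3*I*pi/4)/2 on |0>, sqrt(3)*exp(3*I*pi/4)/2 on |1>.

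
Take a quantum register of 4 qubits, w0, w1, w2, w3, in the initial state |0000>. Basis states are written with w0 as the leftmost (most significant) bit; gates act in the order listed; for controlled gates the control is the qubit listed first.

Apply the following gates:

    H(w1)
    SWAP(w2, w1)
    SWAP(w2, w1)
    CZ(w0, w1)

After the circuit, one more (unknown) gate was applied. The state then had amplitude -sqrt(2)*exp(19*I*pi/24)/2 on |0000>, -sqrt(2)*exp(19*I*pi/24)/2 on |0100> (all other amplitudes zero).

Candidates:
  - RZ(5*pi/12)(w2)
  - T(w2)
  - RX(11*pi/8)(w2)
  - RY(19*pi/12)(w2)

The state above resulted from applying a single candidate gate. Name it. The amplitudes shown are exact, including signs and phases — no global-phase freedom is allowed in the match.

It was RZ(5*pi/12)(w2) that produced the state shown.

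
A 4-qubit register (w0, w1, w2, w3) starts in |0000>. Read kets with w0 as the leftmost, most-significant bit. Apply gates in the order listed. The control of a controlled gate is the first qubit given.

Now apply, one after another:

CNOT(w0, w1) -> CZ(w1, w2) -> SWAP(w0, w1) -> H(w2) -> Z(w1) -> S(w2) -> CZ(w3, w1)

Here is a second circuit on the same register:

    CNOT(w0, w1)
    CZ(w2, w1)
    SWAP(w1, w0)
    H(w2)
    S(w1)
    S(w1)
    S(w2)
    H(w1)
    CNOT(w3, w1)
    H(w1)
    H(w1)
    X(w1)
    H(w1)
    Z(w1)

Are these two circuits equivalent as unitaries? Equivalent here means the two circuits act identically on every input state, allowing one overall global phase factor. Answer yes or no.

Yes: on every input state the two circuits agree up to one overall phase factor.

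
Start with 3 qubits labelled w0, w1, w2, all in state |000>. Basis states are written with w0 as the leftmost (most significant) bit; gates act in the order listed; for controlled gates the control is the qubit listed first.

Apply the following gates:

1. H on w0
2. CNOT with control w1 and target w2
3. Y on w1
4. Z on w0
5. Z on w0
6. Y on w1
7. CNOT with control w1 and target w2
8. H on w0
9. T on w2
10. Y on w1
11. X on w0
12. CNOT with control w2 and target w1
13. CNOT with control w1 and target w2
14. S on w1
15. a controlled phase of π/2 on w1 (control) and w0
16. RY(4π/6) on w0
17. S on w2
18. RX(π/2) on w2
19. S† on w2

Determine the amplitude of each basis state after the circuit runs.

The resulting statevector has amplitude 0 on |000>, 0 on |001>, sqrt(6)*I/4 on |010>, sqrt(6)*I/4 on |011>, 0 on |100>, 0 on |101>, -sqrt(2)*I/4 on |110>, -sqrt(2)*I/4 on |111>. Key observation: steps 1-8 multiply out to the identity, so the circuit reduces to the remaining gates.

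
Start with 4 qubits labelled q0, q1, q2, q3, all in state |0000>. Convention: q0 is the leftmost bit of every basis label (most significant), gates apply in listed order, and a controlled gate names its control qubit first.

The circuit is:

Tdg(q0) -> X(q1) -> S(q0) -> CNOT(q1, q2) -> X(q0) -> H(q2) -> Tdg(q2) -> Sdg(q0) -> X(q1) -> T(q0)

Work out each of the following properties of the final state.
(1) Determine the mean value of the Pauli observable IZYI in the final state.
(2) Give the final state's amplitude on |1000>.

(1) The observable IZYI averages to sqrt(2)/2.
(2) |1000> carries amplitude -sqrt(2)*exp(3*I*pi/4)/2 in the final state.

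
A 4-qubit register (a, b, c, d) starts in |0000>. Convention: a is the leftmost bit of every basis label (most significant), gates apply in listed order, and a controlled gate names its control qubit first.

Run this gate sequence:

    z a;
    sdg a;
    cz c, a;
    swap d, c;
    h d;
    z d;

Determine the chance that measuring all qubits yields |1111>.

A full measurement returns |1111> with probability 0.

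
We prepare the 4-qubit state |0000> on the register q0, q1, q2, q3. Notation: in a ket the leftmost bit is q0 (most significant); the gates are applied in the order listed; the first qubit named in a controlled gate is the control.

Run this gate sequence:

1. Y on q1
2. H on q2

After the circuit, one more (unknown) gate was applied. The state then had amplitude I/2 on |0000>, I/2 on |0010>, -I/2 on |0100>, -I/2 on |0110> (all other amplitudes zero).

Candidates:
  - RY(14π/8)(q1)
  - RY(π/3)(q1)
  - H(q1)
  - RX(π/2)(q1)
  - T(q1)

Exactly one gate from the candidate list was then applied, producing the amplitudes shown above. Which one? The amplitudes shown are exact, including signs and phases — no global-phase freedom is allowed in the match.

The unique candidate consistent with the amplitudes is H(q1).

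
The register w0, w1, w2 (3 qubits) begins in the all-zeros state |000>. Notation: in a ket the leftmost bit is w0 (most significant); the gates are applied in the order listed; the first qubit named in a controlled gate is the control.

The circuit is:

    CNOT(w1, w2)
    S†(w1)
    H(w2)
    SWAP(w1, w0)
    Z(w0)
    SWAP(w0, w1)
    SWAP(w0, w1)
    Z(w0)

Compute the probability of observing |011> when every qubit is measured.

The probability of measuring |011> is 0. Key observation: gates 5-8 undo each other exactly, leaving only the rest of the circuit to track.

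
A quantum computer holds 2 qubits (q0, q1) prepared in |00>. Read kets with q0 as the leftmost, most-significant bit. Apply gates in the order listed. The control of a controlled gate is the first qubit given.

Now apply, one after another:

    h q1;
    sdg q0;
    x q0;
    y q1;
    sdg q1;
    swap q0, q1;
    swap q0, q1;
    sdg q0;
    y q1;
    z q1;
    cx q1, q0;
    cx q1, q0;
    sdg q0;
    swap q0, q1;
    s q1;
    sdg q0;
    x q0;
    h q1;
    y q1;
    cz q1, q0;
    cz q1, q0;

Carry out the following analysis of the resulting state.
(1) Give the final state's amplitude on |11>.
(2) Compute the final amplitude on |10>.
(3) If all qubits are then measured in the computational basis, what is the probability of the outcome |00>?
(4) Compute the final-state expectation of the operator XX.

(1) The final state's coefficient on |11> equals -I/2. Key observation: steps 11-12 multiply out to the identity, so the circuit reduces to the remaining gates.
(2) |10> carries amplitude -I/2 in the final state.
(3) Outcome |00> occurs with probability 1/4.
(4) The expectation value of XX is -1.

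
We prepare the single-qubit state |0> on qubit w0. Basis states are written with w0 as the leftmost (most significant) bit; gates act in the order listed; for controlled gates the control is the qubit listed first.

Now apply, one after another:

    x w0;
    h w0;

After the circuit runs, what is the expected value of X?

The expectation value of X is -1.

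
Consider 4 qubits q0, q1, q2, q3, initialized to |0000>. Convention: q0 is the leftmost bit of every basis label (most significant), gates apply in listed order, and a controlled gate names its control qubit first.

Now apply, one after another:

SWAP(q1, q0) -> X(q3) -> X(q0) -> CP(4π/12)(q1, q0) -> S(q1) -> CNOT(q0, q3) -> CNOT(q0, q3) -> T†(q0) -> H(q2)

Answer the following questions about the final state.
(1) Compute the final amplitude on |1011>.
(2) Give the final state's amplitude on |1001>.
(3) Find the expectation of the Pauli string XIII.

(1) |1011> carries amplitude -sqrt(2)*exp(3*I*pi/4)/2 in the final state. Key observation: steps 6-7 multiply out to the identity, so the circuit reduces to the remaining gates.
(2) The amplitude on |1001> is -sqrt(2)*exp(3*I*pi/4)/2.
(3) In the final state, XIII has expectation 0.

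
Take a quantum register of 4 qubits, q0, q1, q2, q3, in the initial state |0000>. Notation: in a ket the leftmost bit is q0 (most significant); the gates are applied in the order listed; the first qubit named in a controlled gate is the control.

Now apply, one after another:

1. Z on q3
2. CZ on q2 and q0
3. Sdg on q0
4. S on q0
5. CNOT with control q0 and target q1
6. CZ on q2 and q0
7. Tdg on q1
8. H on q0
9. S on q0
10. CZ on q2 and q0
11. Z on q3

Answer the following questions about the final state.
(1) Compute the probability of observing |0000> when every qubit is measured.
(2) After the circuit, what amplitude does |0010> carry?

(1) The probability of measuring |0000> is 1/2.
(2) |0010> carries amplitude 0 in the final state.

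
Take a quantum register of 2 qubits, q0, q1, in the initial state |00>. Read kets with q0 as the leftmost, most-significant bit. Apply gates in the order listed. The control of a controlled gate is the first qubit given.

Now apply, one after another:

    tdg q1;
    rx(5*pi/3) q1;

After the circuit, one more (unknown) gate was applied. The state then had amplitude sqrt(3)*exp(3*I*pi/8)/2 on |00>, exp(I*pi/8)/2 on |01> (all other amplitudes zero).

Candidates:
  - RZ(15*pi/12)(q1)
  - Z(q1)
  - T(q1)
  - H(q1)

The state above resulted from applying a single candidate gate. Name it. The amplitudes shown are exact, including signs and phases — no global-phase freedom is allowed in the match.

It was RZ(15*pi/12)(q1) that produced the state shown.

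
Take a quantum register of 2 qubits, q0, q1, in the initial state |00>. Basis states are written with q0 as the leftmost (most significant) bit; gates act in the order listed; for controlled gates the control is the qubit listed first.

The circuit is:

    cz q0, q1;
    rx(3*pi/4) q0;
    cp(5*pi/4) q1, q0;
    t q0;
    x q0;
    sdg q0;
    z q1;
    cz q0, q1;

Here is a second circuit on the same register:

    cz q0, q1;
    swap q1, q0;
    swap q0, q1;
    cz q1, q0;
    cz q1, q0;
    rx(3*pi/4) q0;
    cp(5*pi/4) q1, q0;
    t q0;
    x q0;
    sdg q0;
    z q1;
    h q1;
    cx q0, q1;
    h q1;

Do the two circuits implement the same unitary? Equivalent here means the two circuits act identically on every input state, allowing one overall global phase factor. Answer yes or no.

Yes: on every input state the two circuits agree up to one overall phase factor.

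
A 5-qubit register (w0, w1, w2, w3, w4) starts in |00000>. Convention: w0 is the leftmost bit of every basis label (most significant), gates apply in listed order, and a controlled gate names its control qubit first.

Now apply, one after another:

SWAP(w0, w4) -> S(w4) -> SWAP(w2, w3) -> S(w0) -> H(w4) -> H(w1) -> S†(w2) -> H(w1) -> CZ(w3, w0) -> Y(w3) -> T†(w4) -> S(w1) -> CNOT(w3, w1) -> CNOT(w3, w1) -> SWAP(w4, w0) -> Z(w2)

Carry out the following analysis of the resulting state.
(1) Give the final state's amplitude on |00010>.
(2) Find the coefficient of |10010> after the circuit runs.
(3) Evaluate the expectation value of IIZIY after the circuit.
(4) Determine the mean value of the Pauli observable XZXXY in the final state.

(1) The amplitude on |00010> is sqrt(2)*I/2. Key observation: the block from step 13 through step 14 cancels to the identity and can be dropped.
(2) The final state's coefficient on |10010> equals sqrt(2)*exp(I*pi/4)/2.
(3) The observable IIZIY averages to 0.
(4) In the final state, XZXXY has expectation 0.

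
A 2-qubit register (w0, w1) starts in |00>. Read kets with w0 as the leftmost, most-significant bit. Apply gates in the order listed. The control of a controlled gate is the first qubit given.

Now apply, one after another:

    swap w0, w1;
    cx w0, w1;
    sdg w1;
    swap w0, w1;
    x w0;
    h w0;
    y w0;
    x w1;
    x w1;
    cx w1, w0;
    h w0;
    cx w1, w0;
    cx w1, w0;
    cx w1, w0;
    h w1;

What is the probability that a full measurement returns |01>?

Outcome |01> occurs with probability 1/2.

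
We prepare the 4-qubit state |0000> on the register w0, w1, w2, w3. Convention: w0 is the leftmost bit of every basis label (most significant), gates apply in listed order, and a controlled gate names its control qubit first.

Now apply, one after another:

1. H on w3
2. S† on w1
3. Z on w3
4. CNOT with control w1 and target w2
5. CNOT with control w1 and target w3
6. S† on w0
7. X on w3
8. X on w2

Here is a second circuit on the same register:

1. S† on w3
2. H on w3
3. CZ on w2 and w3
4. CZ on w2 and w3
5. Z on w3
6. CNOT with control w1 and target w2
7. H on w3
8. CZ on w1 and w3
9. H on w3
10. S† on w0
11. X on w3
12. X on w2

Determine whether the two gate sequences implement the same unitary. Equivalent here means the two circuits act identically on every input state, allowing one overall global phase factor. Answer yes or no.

No, they are not equivalent — no single phase factor reconciles the two unitaries.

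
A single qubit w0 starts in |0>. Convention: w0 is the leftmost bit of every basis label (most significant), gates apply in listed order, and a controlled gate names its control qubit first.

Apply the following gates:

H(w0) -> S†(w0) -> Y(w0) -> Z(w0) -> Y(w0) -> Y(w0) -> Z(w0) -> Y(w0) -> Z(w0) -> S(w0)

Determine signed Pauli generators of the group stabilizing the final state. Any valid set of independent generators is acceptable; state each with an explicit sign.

The final state is stabilized by the group generated by -X; other independent generating sets are equally valid. Key observation: steps 3-8 multiply out to the identity, so the circuit reduces to the remaining gates.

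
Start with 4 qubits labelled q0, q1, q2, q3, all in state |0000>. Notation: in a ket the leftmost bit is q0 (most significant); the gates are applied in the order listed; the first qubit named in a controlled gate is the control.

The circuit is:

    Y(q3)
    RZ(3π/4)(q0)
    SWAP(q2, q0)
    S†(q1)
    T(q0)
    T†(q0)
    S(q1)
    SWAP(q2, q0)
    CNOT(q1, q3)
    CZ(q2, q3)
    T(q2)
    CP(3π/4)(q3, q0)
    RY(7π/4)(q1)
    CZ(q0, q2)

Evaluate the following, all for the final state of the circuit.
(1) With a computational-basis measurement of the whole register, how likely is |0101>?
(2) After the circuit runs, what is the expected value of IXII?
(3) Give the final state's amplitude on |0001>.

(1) The probability of measuring |0101> is 1/2 - sqrt(2)/4. Key observation: steps 3-8 multiply out to the identity, so the circuit reduces to the remaining gates.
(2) In the final state, IXII has expectation -sqrt(2)/2.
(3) |0001> carries amplitude -sqrt(sqrt(2) + 2)*exp(I*pi/8)/2 in the final state.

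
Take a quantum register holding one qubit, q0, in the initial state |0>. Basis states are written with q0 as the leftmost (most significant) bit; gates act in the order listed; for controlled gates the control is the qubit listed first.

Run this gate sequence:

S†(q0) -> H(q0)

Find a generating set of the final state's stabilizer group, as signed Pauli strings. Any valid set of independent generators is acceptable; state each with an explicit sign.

The stabilizer group can be generated by +X, among other valid generating sets.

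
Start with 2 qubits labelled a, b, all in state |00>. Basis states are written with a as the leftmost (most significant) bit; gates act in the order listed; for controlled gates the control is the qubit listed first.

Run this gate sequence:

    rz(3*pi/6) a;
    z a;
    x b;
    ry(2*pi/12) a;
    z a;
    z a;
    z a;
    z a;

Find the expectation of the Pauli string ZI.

The observable ZI averages to sqrt(3)/2. Key observation: gates 5-8 undo each other exactly, leaving only the rest of the circuit to track.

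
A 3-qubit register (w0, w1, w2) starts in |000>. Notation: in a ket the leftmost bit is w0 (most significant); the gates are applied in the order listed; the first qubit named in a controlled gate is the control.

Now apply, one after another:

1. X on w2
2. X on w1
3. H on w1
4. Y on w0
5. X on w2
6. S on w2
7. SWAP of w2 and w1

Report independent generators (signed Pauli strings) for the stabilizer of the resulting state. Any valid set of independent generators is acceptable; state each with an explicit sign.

The stabilizer group can be generated by -IIX, -ZII, +IZI, among other valid generating sets.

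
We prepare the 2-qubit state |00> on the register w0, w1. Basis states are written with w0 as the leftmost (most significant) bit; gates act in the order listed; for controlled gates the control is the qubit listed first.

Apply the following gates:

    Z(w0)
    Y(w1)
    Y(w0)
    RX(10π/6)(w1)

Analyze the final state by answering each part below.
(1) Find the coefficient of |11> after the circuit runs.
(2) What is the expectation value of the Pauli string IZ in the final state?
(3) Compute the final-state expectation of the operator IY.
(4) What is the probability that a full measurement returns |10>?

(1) |11> carries amplitude sqrt(3)/2 in the final state.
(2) The expectation value of IZ is -1/2.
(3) The expectation value of IY is -sqrt(3)/2.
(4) Outcome |10> occurs with probability 1/4.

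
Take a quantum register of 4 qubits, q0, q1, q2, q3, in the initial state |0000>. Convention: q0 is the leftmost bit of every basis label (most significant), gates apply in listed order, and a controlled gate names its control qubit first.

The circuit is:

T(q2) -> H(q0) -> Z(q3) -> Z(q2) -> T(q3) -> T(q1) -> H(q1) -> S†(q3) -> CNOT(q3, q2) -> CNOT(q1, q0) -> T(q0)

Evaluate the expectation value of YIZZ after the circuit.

In the final state, YIZZ has expectation sqrt(2)/2.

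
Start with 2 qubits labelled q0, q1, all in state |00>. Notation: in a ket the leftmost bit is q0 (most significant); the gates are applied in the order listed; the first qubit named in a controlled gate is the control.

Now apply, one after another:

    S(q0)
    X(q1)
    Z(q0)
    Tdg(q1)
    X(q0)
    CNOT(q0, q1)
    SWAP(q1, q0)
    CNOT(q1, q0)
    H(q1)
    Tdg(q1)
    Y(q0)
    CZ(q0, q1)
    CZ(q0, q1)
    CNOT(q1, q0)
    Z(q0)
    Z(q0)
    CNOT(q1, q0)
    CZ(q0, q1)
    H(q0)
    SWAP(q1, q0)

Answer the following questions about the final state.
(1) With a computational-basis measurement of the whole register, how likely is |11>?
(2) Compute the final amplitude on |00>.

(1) The probability of measuring |11> is 1/4.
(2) |00> carries amplitude -exp(I*pi/4)/2 in the final state.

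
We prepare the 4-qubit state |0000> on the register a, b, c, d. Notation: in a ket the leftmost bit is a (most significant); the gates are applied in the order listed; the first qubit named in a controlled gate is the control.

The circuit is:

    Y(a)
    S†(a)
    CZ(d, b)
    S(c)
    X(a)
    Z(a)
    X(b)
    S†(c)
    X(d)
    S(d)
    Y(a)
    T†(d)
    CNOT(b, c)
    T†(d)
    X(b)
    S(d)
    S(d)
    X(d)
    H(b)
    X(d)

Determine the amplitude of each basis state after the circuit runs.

The final amplitudes are -sqrt(2)*I/2 on |1011>, -sqrt(2)*I/2 on |1111>, and 0 on every other basis state.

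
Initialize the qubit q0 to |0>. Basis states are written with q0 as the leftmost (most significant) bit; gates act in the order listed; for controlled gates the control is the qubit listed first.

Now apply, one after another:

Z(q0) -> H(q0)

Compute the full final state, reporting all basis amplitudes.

After the circuit, the state carries amplitude sqrt(2)/2 on |0>, sqrt(2)/2 on |1>.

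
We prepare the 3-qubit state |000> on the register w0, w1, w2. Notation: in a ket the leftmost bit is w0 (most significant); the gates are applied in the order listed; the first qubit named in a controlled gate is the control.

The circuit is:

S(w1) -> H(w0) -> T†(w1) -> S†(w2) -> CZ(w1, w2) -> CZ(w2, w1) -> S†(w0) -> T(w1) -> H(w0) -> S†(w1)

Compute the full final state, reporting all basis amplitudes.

The resulting statevector has amplitude 1/2 - I/2 on |000>, 1/2 + I/2 on |100>, and 0 on every other basis state.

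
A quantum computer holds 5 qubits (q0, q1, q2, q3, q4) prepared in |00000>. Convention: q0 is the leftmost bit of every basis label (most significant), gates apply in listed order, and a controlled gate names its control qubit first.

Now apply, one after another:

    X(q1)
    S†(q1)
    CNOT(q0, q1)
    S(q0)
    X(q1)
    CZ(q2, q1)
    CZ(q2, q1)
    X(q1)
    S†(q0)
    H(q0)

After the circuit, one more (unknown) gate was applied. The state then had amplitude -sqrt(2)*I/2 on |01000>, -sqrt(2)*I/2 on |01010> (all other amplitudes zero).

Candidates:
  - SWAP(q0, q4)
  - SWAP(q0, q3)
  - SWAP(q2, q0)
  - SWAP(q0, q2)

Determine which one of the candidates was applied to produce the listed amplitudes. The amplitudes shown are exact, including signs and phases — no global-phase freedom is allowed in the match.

The applied gate was SWAP(q0, q3). Key observation: gates 4-9 undo each other exactly, leaving only the rest of the circuit to track.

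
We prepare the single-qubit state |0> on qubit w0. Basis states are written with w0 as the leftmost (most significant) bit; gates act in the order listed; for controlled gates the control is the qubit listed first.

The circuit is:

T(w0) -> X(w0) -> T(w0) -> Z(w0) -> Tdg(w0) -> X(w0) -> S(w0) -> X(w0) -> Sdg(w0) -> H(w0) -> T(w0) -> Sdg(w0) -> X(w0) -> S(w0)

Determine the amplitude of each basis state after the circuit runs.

After the circuit, the state carries amplitude -sqrt(2)*exp(I*pi/4)/2 on |0>, -sqrt(2)/2 on |1>.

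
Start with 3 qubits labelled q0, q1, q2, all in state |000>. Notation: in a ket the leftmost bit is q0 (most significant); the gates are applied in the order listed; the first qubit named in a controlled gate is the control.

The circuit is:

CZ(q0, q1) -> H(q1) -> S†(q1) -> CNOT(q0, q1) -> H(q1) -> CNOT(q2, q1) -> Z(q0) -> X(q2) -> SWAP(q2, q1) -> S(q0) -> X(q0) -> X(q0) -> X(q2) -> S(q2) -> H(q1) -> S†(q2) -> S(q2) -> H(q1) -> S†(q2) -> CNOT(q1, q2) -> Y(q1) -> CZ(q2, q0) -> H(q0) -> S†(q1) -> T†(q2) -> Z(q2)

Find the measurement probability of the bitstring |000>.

A full measurement returns |000> with probability 1/4.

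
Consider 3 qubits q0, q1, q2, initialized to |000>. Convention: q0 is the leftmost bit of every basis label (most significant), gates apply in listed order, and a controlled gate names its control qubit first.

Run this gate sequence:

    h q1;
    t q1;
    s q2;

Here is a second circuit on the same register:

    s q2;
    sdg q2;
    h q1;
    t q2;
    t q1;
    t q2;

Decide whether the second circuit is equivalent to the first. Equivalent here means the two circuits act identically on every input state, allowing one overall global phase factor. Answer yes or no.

Yes — the two circuits implement the same unitary up to a global phase.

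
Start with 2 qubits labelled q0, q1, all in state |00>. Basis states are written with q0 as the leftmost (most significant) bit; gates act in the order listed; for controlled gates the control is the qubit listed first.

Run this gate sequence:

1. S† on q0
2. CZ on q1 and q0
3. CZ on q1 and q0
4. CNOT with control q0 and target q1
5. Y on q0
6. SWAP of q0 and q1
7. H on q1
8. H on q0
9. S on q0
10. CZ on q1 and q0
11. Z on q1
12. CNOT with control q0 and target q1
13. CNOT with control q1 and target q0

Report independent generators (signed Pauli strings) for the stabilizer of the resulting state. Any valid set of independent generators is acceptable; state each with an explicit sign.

The stabilizer group can be generated by -YI, +IY, among other valid generating sets.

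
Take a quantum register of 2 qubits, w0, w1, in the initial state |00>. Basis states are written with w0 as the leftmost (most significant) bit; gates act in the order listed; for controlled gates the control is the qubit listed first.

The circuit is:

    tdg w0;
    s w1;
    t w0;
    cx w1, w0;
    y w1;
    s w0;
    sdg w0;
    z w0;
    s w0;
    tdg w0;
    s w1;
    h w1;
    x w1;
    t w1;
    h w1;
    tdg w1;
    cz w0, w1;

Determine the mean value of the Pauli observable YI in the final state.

In the final state, YI has expectation 0.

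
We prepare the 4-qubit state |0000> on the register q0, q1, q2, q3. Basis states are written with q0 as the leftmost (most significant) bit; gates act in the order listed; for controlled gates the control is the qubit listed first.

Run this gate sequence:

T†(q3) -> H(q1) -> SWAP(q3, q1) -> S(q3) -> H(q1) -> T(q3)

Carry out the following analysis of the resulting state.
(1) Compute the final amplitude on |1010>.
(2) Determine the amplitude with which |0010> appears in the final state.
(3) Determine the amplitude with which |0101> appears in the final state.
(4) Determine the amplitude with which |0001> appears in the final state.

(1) The amplitude on |1010> is 0.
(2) The final state's coefficient on |0010> equals 0.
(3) The amplitude on |0101> is exp(3*I*pi/4)/2.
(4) The amplitude on |0001> is exp(3*I*pi/4)/2.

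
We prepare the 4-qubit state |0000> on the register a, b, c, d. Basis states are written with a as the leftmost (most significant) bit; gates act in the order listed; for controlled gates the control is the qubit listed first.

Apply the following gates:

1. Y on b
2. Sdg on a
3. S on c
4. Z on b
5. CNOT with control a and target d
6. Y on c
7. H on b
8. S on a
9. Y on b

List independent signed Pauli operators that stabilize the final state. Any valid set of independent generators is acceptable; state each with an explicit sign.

The stabilizer group can be generated by +IXII, +ZIII, -IIZI, +IIIZ, among other valid generating sets.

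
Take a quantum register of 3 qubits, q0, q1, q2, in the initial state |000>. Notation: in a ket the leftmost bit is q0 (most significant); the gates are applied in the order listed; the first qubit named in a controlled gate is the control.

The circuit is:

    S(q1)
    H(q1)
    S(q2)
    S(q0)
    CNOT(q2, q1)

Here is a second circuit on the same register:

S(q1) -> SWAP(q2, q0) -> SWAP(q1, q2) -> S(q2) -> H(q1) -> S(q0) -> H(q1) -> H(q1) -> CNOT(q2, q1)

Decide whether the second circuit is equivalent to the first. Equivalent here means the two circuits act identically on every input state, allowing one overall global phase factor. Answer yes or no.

No, they are not equivalent — no single phase factor reconciles the two unitaries.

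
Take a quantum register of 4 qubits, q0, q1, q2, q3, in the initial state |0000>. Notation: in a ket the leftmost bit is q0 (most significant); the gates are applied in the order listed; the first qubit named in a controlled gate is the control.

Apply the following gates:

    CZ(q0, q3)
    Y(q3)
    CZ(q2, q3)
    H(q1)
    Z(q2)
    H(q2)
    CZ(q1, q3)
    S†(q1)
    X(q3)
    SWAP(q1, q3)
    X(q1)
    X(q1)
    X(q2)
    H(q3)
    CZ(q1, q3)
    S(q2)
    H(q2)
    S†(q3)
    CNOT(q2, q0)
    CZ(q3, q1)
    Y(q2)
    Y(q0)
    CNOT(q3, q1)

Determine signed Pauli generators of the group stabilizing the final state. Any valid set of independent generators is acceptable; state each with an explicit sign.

One valid set of independent stabilizer generators is +XIYI, -IXIX, +ZIZI, +IZIZ (any independent generating set of the same group is equally correct).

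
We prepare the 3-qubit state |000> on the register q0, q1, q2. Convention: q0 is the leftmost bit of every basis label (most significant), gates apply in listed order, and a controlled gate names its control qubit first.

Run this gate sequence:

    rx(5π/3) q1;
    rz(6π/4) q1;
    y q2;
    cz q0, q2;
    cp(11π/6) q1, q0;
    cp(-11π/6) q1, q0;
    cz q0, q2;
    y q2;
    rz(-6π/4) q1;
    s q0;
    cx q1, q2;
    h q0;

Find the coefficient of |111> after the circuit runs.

|111> carries amplitude -sqrt(2)*I/4 in the final state. Key observation: gates 2-9 undo each other exactly, leaving only the rest of the circuit to track.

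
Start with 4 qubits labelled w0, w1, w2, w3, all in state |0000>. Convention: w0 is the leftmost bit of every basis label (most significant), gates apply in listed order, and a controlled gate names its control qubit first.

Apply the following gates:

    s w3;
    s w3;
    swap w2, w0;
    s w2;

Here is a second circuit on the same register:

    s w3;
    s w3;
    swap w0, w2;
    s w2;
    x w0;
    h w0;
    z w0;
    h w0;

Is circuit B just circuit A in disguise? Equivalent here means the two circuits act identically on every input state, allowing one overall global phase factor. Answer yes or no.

Yes, they are equivalent — the unitaries differ by at most a global phase.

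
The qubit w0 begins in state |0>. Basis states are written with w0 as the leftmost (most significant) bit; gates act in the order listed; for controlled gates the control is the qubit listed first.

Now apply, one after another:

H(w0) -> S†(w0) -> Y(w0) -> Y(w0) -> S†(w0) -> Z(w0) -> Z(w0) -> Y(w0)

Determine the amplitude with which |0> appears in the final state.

|0> carries amplitude sqrt(2)*I/2 in the final state.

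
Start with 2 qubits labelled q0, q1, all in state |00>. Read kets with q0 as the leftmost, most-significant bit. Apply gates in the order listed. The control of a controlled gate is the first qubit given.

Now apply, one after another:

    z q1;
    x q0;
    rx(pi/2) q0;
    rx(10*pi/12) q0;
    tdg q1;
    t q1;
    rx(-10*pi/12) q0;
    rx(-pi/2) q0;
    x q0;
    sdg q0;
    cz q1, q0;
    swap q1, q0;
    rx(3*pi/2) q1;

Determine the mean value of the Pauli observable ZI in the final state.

The observable ZI averages to 1. Key observation: gates 2-9 undo each other exactly, leaving only the rest of the circuit to track.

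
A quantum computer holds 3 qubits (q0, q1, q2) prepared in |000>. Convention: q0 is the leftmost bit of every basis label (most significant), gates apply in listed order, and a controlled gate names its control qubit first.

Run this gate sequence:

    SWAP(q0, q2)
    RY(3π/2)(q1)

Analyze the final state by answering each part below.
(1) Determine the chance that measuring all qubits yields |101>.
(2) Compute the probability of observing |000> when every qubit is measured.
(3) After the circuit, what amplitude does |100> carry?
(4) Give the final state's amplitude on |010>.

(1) The probability of measuring |101> is 0.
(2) A full measurement returns |000> with probability 1/2.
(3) |100> carries amplitude 0 in the final state.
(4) |010> carries amplitude sqrt(2)/2 in the final state.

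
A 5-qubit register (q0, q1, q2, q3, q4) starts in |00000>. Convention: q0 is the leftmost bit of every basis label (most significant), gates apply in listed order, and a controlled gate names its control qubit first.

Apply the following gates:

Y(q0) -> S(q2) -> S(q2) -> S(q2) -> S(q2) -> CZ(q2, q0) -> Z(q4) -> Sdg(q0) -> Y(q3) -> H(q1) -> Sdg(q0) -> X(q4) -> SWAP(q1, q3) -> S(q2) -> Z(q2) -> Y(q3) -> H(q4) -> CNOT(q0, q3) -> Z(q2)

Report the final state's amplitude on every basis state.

After the circuit, the state carries amplitude I/2 on |11000>, -I/2 on |11001>, -I/2 on |11010>, I/2 on |11011>, and 0 on every other basis state. Key observation: steps 2-5 multiply out to the identity, so the circuit reduces to the remaining gates.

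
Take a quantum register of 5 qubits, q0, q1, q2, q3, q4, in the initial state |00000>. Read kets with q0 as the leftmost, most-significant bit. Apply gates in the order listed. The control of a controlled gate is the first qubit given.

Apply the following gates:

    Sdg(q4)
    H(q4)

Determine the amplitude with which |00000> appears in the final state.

|00000> carries amplitude sqrt(2)/2 in the final state.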